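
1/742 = 1/742 = 0.00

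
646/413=646/413 =1.56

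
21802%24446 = 21802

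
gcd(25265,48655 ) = 5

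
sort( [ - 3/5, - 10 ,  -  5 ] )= [ - 10, - 5,  -  3/5]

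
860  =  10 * 86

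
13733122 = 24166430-10433308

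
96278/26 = 3703=3703.00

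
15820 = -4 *( - 3955) 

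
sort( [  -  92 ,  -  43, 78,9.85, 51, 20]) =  [-92, -43,9.85, 20,51,78 ]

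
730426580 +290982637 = 1021409217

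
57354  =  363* 158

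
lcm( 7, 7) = 7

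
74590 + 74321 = 148911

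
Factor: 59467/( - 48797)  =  -7^( - 1 ) * 6971^( - 1 )* 59467^1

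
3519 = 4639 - 1120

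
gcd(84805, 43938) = 1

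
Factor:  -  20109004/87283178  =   -2^1*41^( - 1) * 67^( - 1 )*15887^ ( - 1)*5027251^1 = - 10054502/43641589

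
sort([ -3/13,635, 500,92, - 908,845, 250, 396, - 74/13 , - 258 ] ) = [ - 908, - 258, - 74/13 ,-3/13, 92, 250, 396, 500, 635, 845]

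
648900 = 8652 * 75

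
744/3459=248/1153=0.22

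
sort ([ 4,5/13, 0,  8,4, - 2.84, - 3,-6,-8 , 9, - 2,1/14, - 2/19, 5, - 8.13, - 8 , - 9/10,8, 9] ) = [-8.13,  -  8, - 8, - 6, - 3,- 2.84 , - 2, - 9/10, - 2/19 , 0,1/14, 5/13,4,4,5,8,8,9,9] 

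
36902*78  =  2878356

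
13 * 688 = 8944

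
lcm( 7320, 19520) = 58560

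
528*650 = 343200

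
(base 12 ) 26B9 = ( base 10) 4461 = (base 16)116D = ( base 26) 6FF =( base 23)89m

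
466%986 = 466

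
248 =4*62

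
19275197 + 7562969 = 26838166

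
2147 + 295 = 2442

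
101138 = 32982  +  68156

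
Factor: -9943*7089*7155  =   - 504326807685  =  - 3^4*5^1*17^1*53^1* 61^1*139^1*163^1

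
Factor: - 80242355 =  - 5^1*16048471^1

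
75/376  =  75/376 = 0.20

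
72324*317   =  22926708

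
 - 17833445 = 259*( - 68855 ) 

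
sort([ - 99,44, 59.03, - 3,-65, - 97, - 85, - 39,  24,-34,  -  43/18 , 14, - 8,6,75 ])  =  [ - 99, -97, - 85,  -  65, - 39, - 34, - 8, - 3, - 43/18, 6,14, 24,44, 59.03 , 75 ]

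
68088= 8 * 8511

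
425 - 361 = 64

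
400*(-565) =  - 226000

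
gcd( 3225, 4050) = 75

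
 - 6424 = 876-7300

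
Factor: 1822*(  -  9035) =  - 16461770 = - 2^1*5^1*13^1*139^1*911^1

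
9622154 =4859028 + 4763126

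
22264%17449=4815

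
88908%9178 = 6306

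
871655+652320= 1523975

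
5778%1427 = 70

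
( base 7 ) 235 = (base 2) 1111100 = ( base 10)124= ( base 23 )59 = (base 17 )75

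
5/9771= 5/9771   =  0.00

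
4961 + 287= 5248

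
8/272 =1/34 = 0.03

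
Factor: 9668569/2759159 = 13^( - 1 ) * 67^1*144307^1 * 212243^( - 1 ) 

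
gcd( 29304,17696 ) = 8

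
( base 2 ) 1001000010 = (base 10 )578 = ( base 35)GI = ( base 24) 102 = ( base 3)210102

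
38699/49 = 38699/49 =789.78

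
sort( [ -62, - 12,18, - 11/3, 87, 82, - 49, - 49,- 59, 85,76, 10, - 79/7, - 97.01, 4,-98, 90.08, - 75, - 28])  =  [ - 98,  -  97.01, - 75, - 62, - 59, - 49,- 49,  -  28 , - 12, - 79/7,- 11/3, 4, 10, 18,76,82, 85,  87,  90.08] 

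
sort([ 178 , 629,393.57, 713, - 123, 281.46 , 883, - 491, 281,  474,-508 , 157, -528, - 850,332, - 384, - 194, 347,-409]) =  [  -  850,  -  528, - 508, - 491, - 409, - 384,-194, - 123, 157, 178, 281, 281.46,  332, 347,393.57,474, 629, 713, 883 ]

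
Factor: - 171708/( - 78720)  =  2^( - 5)*5^( - 1)*349^1= 349/160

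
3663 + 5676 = 9339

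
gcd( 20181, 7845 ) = 3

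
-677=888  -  1565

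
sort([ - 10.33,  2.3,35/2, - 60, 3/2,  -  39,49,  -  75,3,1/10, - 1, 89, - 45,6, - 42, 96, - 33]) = [- 75,-60, - 45, - 42,-39, - 33, - 10.33, - 1,1/10,3/2, 2.3,  3, 6, 35/2,49,89,96]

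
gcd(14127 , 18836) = 4709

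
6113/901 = 6  +  707/901 =6.78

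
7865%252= 53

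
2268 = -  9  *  (-252)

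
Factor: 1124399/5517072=2^( - 4)*3^( - 6 )*11^( - 1 )*43^( - 1 )*317^1 * 3547^1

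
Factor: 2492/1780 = 5^( - 1 ) * 7^1 = 7/5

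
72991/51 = 72991/51 =1431.20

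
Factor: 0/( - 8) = 0^1 = 0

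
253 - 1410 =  - 1157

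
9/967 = 9/967 = 0.01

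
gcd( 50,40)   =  10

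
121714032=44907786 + 76806246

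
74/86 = 37/43  =  0.86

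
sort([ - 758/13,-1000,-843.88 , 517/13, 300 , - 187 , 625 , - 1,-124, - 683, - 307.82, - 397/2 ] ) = [ - 1000, - 843.88,  -  683, - 307.82,  -  397/2, - 187, - 124,- 758/13, - 1, 517/13, 300 , 625] 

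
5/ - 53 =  - 1 + 48/53 = - 0.09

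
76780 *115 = 8829700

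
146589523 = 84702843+61886680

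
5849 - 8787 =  - 2938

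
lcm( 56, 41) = 2296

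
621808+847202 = 1469010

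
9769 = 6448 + 3321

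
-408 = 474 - 882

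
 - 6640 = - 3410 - 3230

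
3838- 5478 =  -1640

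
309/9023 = 309/9023 = 0.03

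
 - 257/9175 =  - 257/9175 = -0.03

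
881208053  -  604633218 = 276574835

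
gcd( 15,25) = 5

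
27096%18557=8539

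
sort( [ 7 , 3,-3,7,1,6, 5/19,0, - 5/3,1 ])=[ - 3, - 5/3, 0, 5/19,  1,1,3 , 6,7,7]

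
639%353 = 286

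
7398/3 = 2466  =  2466.00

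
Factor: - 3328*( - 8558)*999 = 2^9*3^3*11^1*13^1*37^1*389^1 = 28452542976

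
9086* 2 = 18172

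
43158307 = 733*58879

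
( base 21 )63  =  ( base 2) 10000001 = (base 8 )201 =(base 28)4H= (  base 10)129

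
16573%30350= 16573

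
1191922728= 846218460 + 345704268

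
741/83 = 8 + 77/83 = 8.93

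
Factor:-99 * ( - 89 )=8811=3^2*11^1*89^1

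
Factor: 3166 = 2^1*1583^1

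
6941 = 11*631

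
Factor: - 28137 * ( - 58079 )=3^1 * 7^1*83^1*113^1*8297^1 = 1634168823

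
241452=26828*9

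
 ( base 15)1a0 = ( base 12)273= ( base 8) 567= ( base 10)375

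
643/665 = 643/665 = 0.97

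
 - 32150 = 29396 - 61546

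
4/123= 4/123= 0.03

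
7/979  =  7/979   =  0.01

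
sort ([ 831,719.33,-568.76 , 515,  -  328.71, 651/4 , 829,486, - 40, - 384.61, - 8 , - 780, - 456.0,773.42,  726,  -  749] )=[ - 780,  -  749, - 568.76,-456.0, - 384.61, - 328.71, - 40, - 8,651/4,486,515,719.33, 726,773.42,829,  831] 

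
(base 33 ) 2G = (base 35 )2c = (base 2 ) 1010010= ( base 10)82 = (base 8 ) 122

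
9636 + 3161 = 12797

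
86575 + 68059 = 154634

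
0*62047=0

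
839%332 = 175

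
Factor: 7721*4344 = 2^3*3^1*7^1 * 181^1*1103^1 = 33540024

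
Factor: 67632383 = 7^1*13^1*73^1* 10181^1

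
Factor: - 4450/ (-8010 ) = 5/9 = 3^( - 2 )*5^1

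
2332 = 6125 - 3793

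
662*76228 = 50462936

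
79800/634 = 39900/317 = 125.87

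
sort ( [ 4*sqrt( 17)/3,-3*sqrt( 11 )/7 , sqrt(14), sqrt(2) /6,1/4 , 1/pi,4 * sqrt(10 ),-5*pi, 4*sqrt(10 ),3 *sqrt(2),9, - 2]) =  [  -  5*pi,-2,-3*sqrt(11 )/7 , sqrt(2)/6,1/4, 1/pi,sqrt ( 14 ),  3*sqrt(2),4*sqrt (17 ) /3,9,4*sqrt( 10 ),4 * sqrt( 10) ] 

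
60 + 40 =100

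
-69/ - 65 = 1 + 4/65= 1.06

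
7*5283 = 36981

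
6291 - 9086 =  - 2795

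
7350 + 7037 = 14387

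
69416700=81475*852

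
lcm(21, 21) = 21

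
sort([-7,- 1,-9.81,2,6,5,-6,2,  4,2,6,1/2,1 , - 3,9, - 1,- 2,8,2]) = [  -  9.81,  -  7, - 6, - 3, - 2,  -  1,  -  1,1/2,1 , 2,2, 2, 2, 4,5  ,  6,6  ,  8,9]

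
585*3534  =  2067390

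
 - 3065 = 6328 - 9393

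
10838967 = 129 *84023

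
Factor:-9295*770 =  - 2^1*5^2*7^1*11^2 *13^2=-  7157150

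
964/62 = 15  +  17/31 = 15.55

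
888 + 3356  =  4244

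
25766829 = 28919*891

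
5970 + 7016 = 12986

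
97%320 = 97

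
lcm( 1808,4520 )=9040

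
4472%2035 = 402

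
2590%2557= 33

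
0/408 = 0 = 0.00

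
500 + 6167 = 6667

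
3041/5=3041/5 = 608.20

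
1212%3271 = 1212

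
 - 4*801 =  - 3204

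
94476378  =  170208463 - 75732085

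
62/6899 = 62/6899=0.01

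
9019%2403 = 1810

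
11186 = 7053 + 4133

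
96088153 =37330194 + 58757959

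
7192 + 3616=10808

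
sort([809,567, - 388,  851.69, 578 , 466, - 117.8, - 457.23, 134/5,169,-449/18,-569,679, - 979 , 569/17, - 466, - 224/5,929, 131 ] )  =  [-979, - 569, - 466, - 457.23, - 388,-117.8, - 224/5, - 449/18, 134/5, 569/17, 131, 169, 466, 567 , 578, 679,809, 851.69 , 929 ]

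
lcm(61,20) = 1220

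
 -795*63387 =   -  50392665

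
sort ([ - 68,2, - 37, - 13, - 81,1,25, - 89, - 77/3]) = [  -  89, - 81,- 68,  -  37 , - 77/3, - 13,1,  2, 25]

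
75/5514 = 25/1838= 0.01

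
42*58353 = 2450826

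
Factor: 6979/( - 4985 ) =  - 7/5 =- 5^( - 1) * 7^1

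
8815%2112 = 367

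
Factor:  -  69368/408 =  - 3^( - 1)*13^1*17^( - 1 )*23^1*29^1=-8671/51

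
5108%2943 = 2165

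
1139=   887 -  - 252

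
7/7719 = 7/7719 = 0.00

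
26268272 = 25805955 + 462317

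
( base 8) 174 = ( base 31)40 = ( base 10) 124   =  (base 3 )11121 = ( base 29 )48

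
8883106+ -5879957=3003149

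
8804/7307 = 8804/7307 = 1.20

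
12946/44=6473/22 = 294.23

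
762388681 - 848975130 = -86586449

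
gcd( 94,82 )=2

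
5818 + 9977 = 15795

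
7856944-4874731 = 2982213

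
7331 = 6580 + 751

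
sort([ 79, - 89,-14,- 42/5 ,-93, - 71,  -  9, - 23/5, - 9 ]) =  [ - 93 ,-89,-71, - 14, - 9, -9 ,-42/5, - 23/5, 79]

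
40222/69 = 40222/69 = 582.93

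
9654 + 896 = 10550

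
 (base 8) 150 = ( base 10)104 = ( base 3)10212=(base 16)68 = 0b1101000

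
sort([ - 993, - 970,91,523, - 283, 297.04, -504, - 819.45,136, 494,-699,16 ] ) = [ - 993,  -  970,  -  819.45, - 699, - 504,  -  283 , 16,91,136,297.04 , 494,523]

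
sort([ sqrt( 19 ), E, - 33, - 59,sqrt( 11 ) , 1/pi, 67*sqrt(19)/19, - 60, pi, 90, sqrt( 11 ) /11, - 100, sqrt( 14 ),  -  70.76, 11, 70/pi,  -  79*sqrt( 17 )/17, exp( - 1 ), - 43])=[ - 100,-70.76, - 60,-59, -43, - 33, - 79*sqrt (17 )/17,sqrt( 11 )/11,1/pi, exp(-1 ), E,pi, sqrt( 11 ),sqrt ( 14 ), sqrt( 19),11,67 *sqrt( 19 )/19, 70/pi,  90] 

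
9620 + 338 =9958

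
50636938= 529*95722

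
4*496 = 1984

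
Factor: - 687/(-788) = 2^( - 2)* 3^1 * 197^(-1)*229^1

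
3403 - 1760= 1643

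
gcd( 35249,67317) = 1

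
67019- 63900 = 3119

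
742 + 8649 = 9391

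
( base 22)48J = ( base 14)AC3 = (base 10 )2131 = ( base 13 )C7C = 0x853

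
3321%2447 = 874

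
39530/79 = 39530/79  =  500.38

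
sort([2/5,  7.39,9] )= [2/5, 7.39, 9 ] 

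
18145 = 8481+9664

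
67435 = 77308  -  9873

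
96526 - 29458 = 67068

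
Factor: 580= 2^2*5^1  *  29^1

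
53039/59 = 53039/59 =898.97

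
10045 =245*41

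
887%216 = 23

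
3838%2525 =1313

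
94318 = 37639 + 56679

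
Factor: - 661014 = -2^1*3^3* 12241^1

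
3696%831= 372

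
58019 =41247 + 16772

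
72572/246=295 + 1/123 = 295.01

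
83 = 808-725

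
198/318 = 33/53 = 0.62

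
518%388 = 130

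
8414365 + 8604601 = 17018966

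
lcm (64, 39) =2496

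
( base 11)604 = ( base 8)1332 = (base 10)730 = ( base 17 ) 28G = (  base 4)23122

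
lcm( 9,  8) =72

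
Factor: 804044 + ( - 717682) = 2^1*29^1*1489^1 = 86362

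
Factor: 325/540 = 2^( - 2)*3^( - 3 )*5^1 * 13^1 = 65/108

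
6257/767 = 6257/767 = 8.16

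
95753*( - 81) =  - 7755993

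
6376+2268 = 8644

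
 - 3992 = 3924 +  - 7916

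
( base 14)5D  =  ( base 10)83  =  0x53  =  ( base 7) 146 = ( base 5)313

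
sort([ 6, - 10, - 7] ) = [- 10,-7  ,  6]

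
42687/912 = 46 + 245/304 = 46.81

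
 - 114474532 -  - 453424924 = 338950392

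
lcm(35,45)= 315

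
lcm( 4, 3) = 12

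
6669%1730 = 1479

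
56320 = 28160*2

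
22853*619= 14146007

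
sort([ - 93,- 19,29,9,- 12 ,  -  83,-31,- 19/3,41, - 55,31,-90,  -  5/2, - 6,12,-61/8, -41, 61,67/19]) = [-93, - 90, - 83,  -  55, - 41,-31, - 19,-12, - 61/8, - 19/3, -6, - 5/2, 67/19,9, 12, 29, 31, 41,61] 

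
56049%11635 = 9509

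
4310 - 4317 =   -  7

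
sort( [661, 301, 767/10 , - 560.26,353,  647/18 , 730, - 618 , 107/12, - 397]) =[ - 618, - 560.26 ,  -  397,107/12, 647/18,767/10, 301 , 353, 661, 730] 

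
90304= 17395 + 72909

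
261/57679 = 261/57679 = 0.00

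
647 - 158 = 489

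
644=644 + 0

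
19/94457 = 19/94457  =  0.00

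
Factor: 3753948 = 2^2*3^1*11^1*28439^1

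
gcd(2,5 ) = 1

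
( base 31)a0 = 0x136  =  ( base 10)310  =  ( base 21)eg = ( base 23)DB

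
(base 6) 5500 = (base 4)103230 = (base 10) 1260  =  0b10011101100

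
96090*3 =288270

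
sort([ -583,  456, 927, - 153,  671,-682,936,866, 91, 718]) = [ - 682, - 583, - 153, 91,456,671,718,866,927,936]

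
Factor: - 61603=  -61603^1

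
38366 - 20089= 18277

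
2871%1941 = 930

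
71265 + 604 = 71869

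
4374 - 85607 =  - 81233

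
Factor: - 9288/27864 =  -1/3 = - 3^ ( - 1 )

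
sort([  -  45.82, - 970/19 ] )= [-970/19, - 45.82 ] 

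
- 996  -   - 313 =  - 683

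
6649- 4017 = 2632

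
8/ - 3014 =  - 4/1507 = -  0.00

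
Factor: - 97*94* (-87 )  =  2^1*3^1*29^1*47^1*97^1 = 793266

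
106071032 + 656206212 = 762277244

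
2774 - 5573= -2799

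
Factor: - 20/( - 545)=2^2*109^( - 1 ) = 4/109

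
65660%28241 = 9178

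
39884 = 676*59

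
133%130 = 3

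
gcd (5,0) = 5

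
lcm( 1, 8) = 8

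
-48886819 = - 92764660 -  - 43877841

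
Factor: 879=3^1 * 293^1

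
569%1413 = 569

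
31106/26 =15553/13 = 1196.38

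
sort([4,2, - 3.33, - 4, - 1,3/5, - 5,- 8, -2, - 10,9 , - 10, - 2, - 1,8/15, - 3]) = [ - 10, - 10, - 8, - 5 , - 4, - 3.33,  -  3 ,-2, - 2, - 1,  -  1,8/15,3/5,2,4, 9] 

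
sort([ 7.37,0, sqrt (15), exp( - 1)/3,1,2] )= [ 0, exp( -1 ) /3, 1,2, sqrt(15),7.37] 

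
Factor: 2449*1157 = 13^1*31^1*79^1*89^1 = 2833493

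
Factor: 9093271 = 11^2*223^1*337^1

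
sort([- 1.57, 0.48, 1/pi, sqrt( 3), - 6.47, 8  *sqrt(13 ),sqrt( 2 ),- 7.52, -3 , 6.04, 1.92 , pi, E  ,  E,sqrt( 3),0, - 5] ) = [ - 7.52,-6.47, - 5 ,  -  3 ,  -  1.57 , 0, 1/pi, 0.48, sqrt (2 ), sqrt(3), sqrt( 3 ),1.92, E, E, pi, 6.04,8 *sqrt( 13)] 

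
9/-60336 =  - 1/6704 = - 0.00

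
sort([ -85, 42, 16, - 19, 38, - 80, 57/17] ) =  [ - 85, -80,- 19, 57/17, 16, 38, 42]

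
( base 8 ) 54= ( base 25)1j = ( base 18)28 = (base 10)44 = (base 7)62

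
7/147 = 1/21 =0.05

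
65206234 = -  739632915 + 804839149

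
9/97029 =1/10781 = 0.00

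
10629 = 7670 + 2959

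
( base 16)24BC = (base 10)9404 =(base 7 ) 36263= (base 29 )B58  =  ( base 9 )13808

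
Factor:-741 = -3^1*13^1*19^1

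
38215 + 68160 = 106375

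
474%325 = 149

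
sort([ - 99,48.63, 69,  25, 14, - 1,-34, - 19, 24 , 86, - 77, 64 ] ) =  [ - 99,  -  77,  -  34, - 19,  -  1, 14,24, 25, 48.63,  64, 69,86] 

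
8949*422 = 3776478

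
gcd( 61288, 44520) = 8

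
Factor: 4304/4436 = 1076/1109 = 2^2*269^1*1109^(-1) 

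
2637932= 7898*334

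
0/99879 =0 = 0.00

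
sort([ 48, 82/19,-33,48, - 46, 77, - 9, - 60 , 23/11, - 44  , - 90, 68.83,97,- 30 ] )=[ - 90, - 60, - 46, - 44, - 33, - 30, - 9, 23/11,82/19 , 48 , 48, 68.83, 77, 97]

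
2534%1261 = 12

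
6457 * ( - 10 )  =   - 64570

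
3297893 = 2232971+1064922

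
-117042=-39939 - 77103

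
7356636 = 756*9731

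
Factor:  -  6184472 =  - 2^3*7^1*110437^1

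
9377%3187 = 3003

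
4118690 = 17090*241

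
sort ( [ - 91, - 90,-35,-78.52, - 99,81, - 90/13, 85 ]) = [ - 99,-91, -90, - 78.52, - 35, - 90/13,81, 85 ]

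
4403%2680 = 1723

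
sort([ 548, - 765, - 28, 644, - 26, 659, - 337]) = [ - 765,  -  337, - 28, - 26, 548, 644, 659]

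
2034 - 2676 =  - 642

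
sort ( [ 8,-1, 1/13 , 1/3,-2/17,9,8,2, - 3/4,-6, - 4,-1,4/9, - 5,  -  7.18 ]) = [ - 7.18, -6, - 5,-4, - 1,  -  1,- 3/4, - 2/17,1/13,1/3,4/9,2 , 8, 8,9] 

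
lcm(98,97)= 9506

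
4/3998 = 2/1999 = 0.00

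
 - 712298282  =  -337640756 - 374657526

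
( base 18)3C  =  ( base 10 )66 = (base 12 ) 56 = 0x42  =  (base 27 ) 2c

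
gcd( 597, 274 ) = 1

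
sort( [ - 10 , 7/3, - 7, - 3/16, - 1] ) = [ - 10, - 7, - 1 , - 3/16,  7/3]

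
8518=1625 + 6893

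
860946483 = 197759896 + 663186587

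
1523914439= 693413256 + 830501183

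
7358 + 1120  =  8478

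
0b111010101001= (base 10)3753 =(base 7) 13641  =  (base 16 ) EA9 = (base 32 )3L9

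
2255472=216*10442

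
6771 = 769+6002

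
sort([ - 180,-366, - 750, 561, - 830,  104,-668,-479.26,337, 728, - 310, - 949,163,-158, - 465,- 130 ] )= [-949,-830, - 750,  -  668, - 479.26 ,-465,-366,-310, - 180,-158,-130, 104,163 , 337, 561,  728]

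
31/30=31/30 = 1.03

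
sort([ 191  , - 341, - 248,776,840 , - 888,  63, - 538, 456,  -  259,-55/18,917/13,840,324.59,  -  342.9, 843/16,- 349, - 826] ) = [  -  888, - 826 , - 538, - 349, - 342.9,  -  341, -259, - 248, - 55/18,843/16,63,917/13, 191, 324.59 , 456,776,840,840]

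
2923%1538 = 1385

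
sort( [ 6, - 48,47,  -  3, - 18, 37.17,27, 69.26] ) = [ -48,  -  18, - 3,6,27,37.17, 47, 69.26] 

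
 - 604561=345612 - 950173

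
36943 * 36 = 1329948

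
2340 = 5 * 468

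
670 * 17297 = 11588990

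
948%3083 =948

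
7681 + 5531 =13212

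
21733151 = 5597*3883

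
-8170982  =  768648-8939630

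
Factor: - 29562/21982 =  - 39/29=- 3^1*13^1*29^( - 1)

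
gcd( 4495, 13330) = 155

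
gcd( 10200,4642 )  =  2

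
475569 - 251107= 224462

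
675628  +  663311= 1338939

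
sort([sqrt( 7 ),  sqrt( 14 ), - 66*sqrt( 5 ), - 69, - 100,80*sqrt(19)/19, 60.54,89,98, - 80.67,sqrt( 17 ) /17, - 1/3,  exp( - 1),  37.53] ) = [ - 66* sqrt( 5), - 100, - 80.67, - 69,-1/3,sqrt( 17)/17,  exp( - 1), sqrt(7),sqrt( 14), 80*sqrt ( 19)/19,37.53, 60.54, 89,98 ]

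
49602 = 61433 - 11831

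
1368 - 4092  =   - 2724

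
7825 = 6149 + 1676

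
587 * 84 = 49308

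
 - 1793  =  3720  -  5513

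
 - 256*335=  -  85760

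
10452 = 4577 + 5875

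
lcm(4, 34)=68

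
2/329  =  2/329 = 0.01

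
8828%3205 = 2418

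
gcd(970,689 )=1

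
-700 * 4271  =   - 2989700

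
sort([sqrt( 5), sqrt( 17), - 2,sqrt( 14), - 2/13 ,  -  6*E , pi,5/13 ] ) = [ - 6*E, - 2, - 2/13, 5/13, sqrt( 5 ), pi,sqrt( 14),sqrt(17) ]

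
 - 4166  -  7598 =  - 11764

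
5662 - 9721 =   -  4059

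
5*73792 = 368960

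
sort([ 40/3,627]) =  [40/3,627] 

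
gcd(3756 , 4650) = 6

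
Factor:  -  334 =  -2^1*167^1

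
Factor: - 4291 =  - 7^1*613^1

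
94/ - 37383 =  - 1 + 37289/37383 =- 0.00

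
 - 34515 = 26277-60792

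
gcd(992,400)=16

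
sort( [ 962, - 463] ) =[ - 463, 962 ] 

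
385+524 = 909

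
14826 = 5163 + 9663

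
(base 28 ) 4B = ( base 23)58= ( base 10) 123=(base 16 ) 7B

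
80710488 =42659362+38051126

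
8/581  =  8/581 = 0.01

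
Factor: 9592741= 43^1 *223087^1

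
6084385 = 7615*799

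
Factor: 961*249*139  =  3^1*31^2*83^1*139^1= 33261171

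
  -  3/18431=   -1  +  18428/18431 = - 0.00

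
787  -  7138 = -6351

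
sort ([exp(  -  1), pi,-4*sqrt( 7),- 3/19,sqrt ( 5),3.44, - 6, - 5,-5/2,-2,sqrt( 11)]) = [ - 4*sqrt(7 ),-6, - 5, - 5/2,-2,-3/19, exp ( - 1),sqrt( 5), pi,sqrt( 11),3.44]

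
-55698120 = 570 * ( - 97716 ) 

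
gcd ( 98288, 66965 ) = 1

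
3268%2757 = 511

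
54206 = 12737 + 41469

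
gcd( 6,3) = 3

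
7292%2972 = 1348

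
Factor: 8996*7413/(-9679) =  -2^2*3^1 * 7^1 * 13^1 * 173^1 * 353^1 * 9679^( -1) = - 66687348/9679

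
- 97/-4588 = 97/4588= 0.02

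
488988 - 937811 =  - 448823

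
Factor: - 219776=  - 2^7*17^1* 101^1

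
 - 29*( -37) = 1073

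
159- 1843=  - 1684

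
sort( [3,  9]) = [ 3,9 ]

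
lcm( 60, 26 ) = 780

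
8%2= 0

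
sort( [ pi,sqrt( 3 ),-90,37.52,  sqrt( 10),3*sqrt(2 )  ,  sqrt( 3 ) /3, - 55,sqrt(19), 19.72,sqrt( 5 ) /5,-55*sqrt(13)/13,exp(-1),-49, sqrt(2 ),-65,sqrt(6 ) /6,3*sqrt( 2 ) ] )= [ -90 ,- 65,-55, - 49, - 55*sqrt(13) /13, exp( - 1 ),sqrt( 6 )/6,sqrt(5 ) /5, sqrt(3 )/3,sqrt (2), sqrt(3), pi,sqrt(10),3*sqrt( 2 ),3*sqrt( 2),sqrt(19 ),19.72, 37.52 ] 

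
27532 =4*6883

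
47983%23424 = 1135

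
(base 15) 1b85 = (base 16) 1757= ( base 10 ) 5975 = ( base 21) DBB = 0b1011101010111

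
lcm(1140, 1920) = 36480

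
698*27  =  18846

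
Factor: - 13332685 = - 5^1*2666537^1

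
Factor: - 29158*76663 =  - 2235339754 = - 2^1* 31^1*61^1*239^1*2473^1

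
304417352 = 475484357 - 171067005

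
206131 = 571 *361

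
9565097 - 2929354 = 6635743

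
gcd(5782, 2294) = 2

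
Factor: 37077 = 3^1*17^1 * 727^1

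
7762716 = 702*11058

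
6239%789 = 716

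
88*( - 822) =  - 72336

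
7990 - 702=7288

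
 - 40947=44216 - 85163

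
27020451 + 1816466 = 28836917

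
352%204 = 148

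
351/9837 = 39/1093 = 0.04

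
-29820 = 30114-59934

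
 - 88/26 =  - 44/13 =- 3.38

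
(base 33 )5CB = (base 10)5852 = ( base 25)992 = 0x16dc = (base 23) b1a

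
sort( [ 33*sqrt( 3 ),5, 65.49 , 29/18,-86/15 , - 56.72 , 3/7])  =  [-56.72, - 86/15 , 3/7,29/18, 5, 33* sqrt( 3), 65.49] 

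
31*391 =12121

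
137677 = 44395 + 93282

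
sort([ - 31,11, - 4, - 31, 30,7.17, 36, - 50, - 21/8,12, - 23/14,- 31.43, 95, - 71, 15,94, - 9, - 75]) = [ - 75,-71, - 50, - 31.43, - 31, - 31, -9, - 4, - 21/8,-23/14, 7.17, 11, 12,15, 30, 36,94 , 95] 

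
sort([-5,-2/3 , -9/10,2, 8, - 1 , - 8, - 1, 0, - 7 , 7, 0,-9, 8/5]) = [  -  9, -8, -7, - 5,-1,  -  1,-9/10,-2/3, 0, 0, 8/5,2, 7, 8]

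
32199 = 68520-36321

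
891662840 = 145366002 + 746296838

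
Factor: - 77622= -2^1*3^1*17^1*761^1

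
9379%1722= 769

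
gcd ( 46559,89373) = 1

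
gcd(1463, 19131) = 7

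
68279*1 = 68279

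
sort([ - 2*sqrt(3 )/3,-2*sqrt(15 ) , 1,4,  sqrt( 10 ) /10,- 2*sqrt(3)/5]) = [  -  2*sqrt ( 15),-2*sqrt (3)/3, - 2*sqrt (3 )/5,sqrt ( 10)/10, 1, 4]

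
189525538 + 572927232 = 762452770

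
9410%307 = 200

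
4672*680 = 3176960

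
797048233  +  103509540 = 900557773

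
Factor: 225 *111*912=22777200  =  2^4*3^4*5^2*19^1*37^1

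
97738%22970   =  5858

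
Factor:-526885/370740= - 631/444 = - 2^( - 2 )*3^( - 1)*  37^(  -  1)*631^1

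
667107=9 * 74123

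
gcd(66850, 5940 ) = 10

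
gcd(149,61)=1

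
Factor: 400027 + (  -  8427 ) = 391600 = 2^4*5^2*11^1 * 89^1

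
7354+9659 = 17013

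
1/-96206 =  - 1/96206 = - 0.00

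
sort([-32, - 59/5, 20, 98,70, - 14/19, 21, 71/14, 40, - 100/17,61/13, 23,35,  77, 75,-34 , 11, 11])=[-34, - 32,-59/5,-100/17,-14/19,61/13, 71/14, 11, 11, 20,21, 23, 35, 40,70, 75,77 , 98 ] 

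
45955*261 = 11994255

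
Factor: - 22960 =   -  2^4* 5^1*7^1*41^1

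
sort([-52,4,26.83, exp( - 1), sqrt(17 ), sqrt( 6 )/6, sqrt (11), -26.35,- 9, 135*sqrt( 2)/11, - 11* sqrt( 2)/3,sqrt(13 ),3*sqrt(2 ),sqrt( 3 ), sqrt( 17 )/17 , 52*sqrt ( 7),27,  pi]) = [ - 52,-26.35,-9, - 11*sqrt( 2 ) /3, sqrt( 17)/17 , exp( - 1 ), sqrt (6) /6,sqrt (3 ),pi,  sqrt( 11),sqrt( 13 ),4,sqrt( 17 ),3*sqrt( 2 ),135*sqrt( 2 )/11 , 26.83,27,52*sqrt( 7)]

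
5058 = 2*2529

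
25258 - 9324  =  15934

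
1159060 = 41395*28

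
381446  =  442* 863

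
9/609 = 3/203= 0.01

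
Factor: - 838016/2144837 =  - 2^7* 6547^1 * 2144837^(  -  1) 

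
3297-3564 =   -  267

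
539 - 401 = 138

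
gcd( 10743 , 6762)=3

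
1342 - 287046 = -285704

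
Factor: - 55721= - 55721^1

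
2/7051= 2/7051 = 0.00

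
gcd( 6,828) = 6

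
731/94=7 + 73/94 = 7.78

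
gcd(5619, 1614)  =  3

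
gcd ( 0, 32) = 32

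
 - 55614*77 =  - 4282278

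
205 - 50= 155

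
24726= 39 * 634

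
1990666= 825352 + 1165314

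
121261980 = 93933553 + 27328427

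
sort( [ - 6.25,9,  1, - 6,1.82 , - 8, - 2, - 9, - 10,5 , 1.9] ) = [ - 10,- 9, - 8, - 6.25, - 6, - 2,1,1.82, 1.9,  5, 9 ] 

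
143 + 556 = 699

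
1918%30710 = 1918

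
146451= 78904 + 67547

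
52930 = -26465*( - 2) 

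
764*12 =9168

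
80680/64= 1260+ 5/8  =  1260.62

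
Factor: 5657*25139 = 23^1*1093^1*5657^1= 142211323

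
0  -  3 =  - 3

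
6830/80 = 85 + 3/8 = 85.38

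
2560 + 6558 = 9118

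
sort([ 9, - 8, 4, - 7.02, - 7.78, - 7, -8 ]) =[ - 8, - 8  , - 7.78,-7.02,-7,4,9] 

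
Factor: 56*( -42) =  - 2352 = - 2^4 *3^1 * 7^2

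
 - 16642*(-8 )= 133136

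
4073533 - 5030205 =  - 956672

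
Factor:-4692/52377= - 92/1027 = - 2^2 * 13^( - 1)*23^1*79^( - 1 ) 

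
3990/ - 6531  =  - 190/311   =  -  0.61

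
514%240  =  34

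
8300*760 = 6308000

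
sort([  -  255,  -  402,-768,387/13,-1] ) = [- 768, - 402,-255, - 1,387/13]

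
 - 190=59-249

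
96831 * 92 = 8908452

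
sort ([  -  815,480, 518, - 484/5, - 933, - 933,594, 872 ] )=[ - 933,- 933, - 815  ,-484/5, 480,  518, 594,872]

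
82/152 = 41/76 = 0.54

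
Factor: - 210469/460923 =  - 3^( - 1)*7^1* 107^1*281^1*153641^ (  -  1)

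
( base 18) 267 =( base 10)763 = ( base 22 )1cf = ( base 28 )r7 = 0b1011111011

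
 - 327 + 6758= 6431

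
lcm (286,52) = 572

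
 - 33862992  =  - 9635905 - 24227087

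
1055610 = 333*3170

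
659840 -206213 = 453627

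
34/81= 34/81 =0.42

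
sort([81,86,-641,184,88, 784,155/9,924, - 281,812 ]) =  [-641,-281 , 155/9,81, 86, 88, 184,784 , 812,924 ]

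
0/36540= 0= 0.00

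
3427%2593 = 834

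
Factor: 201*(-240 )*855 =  - 41245200 = - 2^4*3^4*5^2*19^1*67^1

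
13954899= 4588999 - -9365900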